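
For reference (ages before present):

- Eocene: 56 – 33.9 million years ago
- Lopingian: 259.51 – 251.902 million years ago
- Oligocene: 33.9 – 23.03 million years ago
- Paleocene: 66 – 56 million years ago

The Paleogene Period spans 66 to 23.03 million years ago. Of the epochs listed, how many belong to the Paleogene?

3

Epochs inside 66–23.03 Ma: Paleocene, Eocene, Oligocene — 3 in total.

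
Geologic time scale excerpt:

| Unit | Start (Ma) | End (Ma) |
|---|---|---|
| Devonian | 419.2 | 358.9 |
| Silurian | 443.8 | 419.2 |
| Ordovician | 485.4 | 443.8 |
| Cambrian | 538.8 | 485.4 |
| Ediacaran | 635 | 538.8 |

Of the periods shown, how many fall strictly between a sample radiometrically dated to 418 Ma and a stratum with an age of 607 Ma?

607 Ma sits inside the Ediacaran (635–538.8) and 418 Ma inside the Devonian (419.2–358.9); neither of those is wholly between the two dates.
The listed periods lying completely between them are Cambrian, Ordovician, Silurian — 3 in all.

3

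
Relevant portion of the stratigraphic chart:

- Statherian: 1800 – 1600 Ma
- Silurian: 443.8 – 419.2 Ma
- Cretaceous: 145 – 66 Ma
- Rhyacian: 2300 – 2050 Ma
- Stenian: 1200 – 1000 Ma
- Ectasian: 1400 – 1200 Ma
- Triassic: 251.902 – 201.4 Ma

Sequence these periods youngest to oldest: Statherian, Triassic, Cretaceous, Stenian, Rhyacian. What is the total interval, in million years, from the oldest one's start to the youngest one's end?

Cretaceous → Triassic → Stenian → Statherian → Rhyacian; total span 2234 Myr

From the excerpt: Statherian 1800–1600; Triassic 251.902–201.4; Cretaceous 145–66; Stenian 1200–1000; Rhyacian 2300–2050 (Ma).
Larger Ma is earlier, so the oldest is Rhyacian and the youngest is Cretaceous; youngest to oldest: Cretaceous, Triassic, Stenian, Statherian, Rhyacian.
Oldest start 2300 minus youngest end 66 gives 2234 Myr overall.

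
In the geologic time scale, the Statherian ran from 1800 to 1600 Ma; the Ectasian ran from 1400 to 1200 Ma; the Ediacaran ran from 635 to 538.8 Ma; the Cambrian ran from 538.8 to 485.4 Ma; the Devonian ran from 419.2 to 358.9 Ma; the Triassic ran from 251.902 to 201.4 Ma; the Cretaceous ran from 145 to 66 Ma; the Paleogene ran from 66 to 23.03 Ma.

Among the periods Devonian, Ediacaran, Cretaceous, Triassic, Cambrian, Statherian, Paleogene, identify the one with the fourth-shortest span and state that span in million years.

Devonian, 60.3 million years

Start − end for each: Devonian 419.2 − 358.9 = 60.3; Ediacaran 635 − 538.8 = 96.2; Cretaceous 145 − 66 = 79; Triassic 251.902 − 201.4 = 50.502; Cambrian 538.8 − 485.4 = 53.4; Statherian 1800 − 1600 = 200; Paleogene 66 − 23.03 = 42.97.
Ranking these from shortest: Paleogene < Triassic < Cambrian < Devonian < Cretaceous < Ediacaran < Statherian.
Position 4 in that ranking is Devonian, which lasted 60.3 Myr.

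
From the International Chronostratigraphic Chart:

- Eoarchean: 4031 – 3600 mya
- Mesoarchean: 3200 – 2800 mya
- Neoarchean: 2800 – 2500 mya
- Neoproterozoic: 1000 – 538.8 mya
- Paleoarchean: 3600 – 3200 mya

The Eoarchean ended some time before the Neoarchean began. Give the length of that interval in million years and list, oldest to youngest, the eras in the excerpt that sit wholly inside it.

The Eoarchean closes at 3600 Ma and the Neoarchean opens at 2800 Ma, so the interval is 3600 − 2800 = 800 Myr.
An era fits inside if it starts at or after 3600 Ma and ends at or before 2800 Ma; oldest first that gives Paleoarchean, Mesoarchean.

800 million years; Paleoarchean, Mesoarchean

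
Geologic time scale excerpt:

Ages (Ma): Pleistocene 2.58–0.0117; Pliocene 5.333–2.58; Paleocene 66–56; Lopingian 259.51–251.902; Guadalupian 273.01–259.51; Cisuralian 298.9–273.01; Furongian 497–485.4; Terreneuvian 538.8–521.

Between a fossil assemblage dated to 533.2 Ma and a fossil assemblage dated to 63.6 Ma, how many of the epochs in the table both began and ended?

533.2 Ma sits inside the Terreneuvian (538.8–521) and 63.6 Ma inside the Paleocene (66–56); neither of those is wholly between the two dates.
The listed epochs lying completely between them are Furongian, Cisuralian, Guadalupian, Lopingian — 4 in all.

4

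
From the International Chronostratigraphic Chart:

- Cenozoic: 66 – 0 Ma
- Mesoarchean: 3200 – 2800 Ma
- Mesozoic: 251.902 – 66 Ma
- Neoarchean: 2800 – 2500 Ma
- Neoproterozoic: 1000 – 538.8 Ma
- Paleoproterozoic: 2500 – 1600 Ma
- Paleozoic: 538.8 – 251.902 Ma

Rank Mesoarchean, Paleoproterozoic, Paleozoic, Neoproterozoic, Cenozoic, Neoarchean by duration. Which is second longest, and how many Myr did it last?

Neoproterozoic, 461.2 million years

Durations: Mesoarchean 400; Paleoproterozoic 900; Paleozoic 286.898; Neoproterozoic 461.2; Cenozoic 66; Neoarchean 300 Myr.
Sorted longest-first: Paleoproterozoic (900), Neoproterozoic (461.2), Mesoarchean (400), Neoarchean (300), Paleozoic (286.898), Cenozoic (66).
The second longest is Neoproterozoic at 461.2 Myr.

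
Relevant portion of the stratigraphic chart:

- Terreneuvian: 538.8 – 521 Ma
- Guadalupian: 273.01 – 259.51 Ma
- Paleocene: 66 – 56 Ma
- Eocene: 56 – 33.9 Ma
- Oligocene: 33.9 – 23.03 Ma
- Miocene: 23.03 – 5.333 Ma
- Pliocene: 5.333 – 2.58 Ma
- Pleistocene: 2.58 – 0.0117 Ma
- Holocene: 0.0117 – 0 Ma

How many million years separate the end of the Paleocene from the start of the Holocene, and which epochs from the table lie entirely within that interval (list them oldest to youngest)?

55.9883 million years; Eocene, Oligocene, Miocene, Pliocene, Pleistocene

End of Paleocene = 56 Ma; start of Holocene = 0.0117 Ma.
Gap = 56 − 0.0117 = 55.9883 Myr.
Epochs wholly inside 56–0.0117 Ma: Eocene (56–33.9), Oligocene (33.9–23.03), Miocene (23.03–5.333), Pliocene (5.333–2.58), Pleistocene (2.58–0.0117).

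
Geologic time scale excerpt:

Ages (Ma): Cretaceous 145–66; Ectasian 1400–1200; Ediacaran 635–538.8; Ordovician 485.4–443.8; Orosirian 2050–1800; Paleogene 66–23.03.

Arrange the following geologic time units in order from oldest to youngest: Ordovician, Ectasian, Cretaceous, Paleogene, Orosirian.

Read off each span (Ma): Ordovician 485.4–443.8; Ectasian 1400–1200; Cretaceous 145–66; Paleogene 66–23.03; Orosirian 2050–1800.
Larger Ma is older, so oldest→youngest is Orosirian, Ectasian, Ordovician, Cretaceous, Paleogene.

Orosirian → Ectasian → Ordovician → Cretaceous → Paleogene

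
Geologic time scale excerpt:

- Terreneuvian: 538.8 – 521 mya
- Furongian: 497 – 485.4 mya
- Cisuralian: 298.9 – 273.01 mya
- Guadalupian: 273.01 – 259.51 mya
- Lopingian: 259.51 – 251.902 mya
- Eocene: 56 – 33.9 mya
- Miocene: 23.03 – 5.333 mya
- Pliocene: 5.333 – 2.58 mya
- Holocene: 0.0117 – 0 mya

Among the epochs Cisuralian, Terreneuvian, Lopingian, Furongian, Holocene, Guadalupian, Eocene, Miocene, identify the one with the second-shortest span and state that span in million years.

Lopingian, 7.608 million years

Start − end for each: Cisuralian 298.9 − 273.01 = 25.89; Terreneuvian 538.8 − 521 = 17.8; Lopingian 259.51 − 251.902 = 7.608; Furongian 497 − 485.4 = 11.6; Holocene 0.0117 − 0 = 0.0117; Guadalupian 273.01 − 259.51 = 13.5; Eocene 56 − 33.9 = 22.1; Miocene 23.03 − 5.333 = 17.697.
Ranking these from shortest: Holocene < Lopingian < Furongian < Guadalupian < Miocene < Terreneuvian < Eocene < Cisuralian.
Position 2 in that ranking is Lopingian, which lasted 7.608 Myr.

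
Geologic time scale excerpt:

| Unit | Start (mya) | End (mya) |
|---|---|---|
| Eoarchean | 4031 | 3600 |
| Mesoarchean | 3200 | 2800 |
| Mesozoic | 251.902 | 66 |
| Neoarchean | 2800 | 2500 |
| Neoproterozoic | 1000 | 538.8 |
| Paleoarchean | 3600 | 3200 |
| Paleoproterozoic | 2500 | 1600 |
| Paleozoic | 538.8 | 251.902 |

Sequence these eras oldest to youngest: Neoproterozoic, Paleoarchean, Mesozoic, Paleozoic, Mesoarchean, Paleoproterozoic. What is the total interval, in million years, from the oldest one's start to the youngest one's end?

Paleoarchean → Mesoarchean → Paleoproterozoic → Neoproterozoic → Paleozoic → Mesozoic; total span 3534 Myr

Start ages (Ma): Paleoarchean 3600, Mesoarchean 3200, Paleoproterozoic 2500, Neoproterozoic 1000, Paleozoic 538.8, Mesozoic 251.902.
Ordered oldest to youngest: Paleoarchean, Mesoarchean, Paleoproterozoic, Neoproterozoic, Paleozoic, Mesozoic.
Span = 3600 − 66 = 3534 Myr.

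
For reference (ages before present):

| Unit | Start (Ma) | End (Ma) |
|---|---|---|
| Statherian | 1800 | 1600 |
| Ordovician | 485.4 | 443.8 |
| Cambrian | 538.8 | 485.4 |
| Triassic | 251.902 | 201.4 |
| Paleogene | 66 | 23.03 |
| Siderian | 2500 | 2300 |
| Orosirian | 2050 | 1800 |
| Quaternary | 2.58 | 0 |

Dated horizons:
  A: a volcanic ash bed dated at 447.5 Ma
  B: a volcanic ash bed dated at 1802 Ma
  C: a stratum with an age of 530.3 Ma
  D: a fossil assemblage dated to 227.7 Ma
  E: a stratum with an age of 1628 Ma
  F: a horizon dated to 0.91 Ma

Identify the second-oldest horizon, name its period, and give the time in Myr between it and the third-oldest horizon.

E, in the Statherian; 1097.7 million years to C

Sorted oldest-first by Ma: B (1802), E (1628), C (530.3), A (447.5), D (227.7), F (0.91).
The second oldest is E at 1628 Ma, which lies in 1800–1600 Ma: the Statherian.
The third oldest is C at 530.3 Ma; separation = |1628 − 530.3| = 1097.7 Myr.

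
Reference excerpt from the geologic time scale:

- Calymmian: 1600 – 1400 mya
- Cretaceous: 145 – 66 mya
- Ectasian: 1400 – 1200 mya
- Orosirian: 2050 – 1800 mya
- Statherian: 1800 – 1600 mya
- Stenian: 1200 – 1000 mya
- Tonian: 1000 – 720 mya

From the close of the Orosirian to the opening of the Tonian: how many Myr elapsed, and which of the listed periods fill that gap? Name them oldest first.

End of Orosirian = 1800 Ma; start of Tonian = 1000 Ma.
Gap = 1800 − 1000 = 800 Myr.
Periods wholly inside 1800–1000 Ma: Statherian (1800–1600), Calymmian (1600–1400), Ectasian (1400–1200), Stenian (1200–1000).

800 million years; Statherian, Calymmian, Ectasian, Stenian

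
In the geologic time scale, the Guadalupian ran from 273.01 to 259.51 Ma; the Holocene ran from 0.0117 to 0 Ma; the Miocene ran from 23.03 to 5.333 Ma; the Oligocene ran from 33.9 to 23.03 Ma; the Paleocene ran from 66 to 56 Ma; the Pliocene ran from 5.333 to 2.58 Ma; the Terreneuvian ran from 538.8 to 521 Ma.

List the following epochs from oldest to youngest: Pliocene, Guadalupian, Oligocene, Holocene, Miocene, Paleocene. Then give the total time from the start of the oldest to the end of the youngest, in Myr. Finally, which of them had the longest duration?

Guadalupian → Paleocene → Oligocene → Miocene → Pliocene → Holocene; total span 273.01 Myr; longest is Miocene

Start ages (Ma): Guadalupian 273.01, Paleocene 66, Oligocene 33.9, Miocene 23.03, Pliocene 5.333, Holocene 0.0117.
Ordered oldest to youngest: Guadalupian, Paleocene, Oligocene, Miocene, Pliocene, Holocene.
Span = 273.01 − 0 = 273.01 Myr.
Durations: Oligocene 10.87, Paleocene 10, Miocene 17.697, Pliocene 2.753, Guadalupian 13.5, Holocene 0.0117 → longest is Miocene (17.697 Myr).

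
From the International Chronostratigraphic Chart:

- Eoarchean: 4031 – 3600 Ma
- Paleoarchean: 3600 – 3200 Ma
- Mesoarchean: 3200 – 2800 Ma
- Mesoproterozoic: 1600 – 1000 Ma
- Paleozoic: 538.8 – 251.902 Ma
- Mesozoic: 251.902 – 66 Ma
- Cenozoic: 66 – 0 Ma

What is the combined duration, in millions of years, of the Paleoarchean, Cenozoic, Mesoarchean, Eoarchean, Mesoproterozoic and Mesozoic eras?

2082.902 million years

Each duration: Paleoarchean = 400; Cenozoic = 66; Mesoarchean = 400; Eoarchean = 431; Mesoproterozoic = 600; Mesozoic = 185.902.
Sum: 400 + 66 + 400 + 431 + 600 + 185.902 = 2082.902 Myr.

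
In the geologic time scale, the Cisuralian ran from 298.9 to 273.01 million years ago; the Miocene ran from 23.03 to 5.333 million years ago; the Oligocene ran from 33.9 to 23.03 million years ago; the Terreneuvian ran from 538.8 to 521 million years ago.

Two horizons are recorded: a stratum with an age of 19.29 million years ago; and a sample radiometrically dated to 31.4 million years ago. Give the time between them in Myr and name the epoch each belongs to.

12.11 million years apart; the first in the Miocene, the second in the Oligocene

Elapsed time: 31.4 − 19.29 = 12.11 Myr.
19.29 Ma lies within 23.03–5.333 Ma: Miocene.
31.4 Ma lies within 33.9–23.03 Ma: Oligocene.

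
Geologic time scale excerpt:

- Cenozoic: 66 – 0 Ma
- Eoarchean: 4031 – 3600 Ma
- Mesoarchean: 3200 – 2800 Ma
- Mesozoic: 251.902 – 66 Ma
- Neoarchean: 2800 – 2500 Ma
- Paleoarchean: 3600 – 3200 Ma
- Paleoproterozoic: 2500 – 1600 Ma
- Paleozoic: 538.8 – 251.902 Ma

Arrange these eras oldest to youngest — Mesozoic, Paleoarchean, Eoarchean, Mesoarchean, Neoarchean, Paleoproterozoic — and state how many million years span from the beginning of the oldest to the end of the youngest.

From the excerpt: Mesozoic 251.902–66; Paleoarchean 3600–3200; Eoarchean 4031–3600; Mesoarchean 3200–2800; Neoarchean 2800–2500; Paleoproterozoic 2500–1600 (Ma).
Larger Ma is earlier, so the oldest is Eoarchean and the youngest is Mesozoic; oldest to youngest: Eoarchean, Paleoarchean, Mesoarchean, Neoarchean, Paleoproterozoic, Mesozoic.
Oldest start 4031 minus youngest end 66 gives 3965 Myr overall.

Eoarchean → Paleoarchean → Mesoarchean → Neoarchean → Paleoproterozoic → Mesozoic; total span 3965 Myr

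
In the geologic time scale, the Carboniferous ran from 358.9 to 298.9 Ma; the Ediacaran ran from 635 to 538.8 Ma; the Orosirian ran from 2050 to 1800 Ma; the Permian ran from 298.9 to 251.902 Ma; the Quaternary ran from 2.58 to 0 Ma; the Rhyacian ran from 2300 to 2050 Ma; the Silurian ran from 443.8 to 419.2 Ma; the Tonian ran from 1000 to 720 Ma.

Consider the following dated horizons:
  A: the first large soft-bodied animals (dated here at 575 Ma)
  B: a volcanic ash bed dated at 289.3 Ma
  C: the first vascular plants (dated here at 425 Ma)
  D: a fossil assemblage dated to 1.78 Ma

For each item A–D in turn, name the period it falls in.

A: 575 Ma lies in 635–538.8 Ma, so Ediacaran.
B: 289.3 Ma lies in 298.9–251.902 Ma, so Permian.
C: 425 Ma lies in 443.8–419.2 Ma, so Silurian.
D: 1.78 Ma lies in 2.58–0 Ma, so Quaternary.

A — Ediacaran; B — Permian; C — Silurian; D — Quaternary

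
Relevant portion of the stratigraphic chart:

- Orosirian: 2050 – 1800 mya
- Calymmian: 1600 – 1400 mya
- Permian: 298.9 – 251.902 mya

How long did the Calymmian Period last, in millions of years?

200 million years

1600 − 1400 = 200 million years.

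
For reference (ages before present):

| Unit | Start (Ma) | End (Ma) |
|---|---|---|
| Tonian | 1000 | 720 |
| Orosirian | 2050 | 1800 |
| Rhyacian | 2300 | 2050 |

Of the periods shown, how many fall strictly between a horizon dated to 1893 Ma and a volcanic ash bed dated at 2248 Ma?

0

The older date is 2248 Ma and the younger is 1893 Ma.
No period both begins after 2248 Ma and ends before 1893 Ma, so the count is 0.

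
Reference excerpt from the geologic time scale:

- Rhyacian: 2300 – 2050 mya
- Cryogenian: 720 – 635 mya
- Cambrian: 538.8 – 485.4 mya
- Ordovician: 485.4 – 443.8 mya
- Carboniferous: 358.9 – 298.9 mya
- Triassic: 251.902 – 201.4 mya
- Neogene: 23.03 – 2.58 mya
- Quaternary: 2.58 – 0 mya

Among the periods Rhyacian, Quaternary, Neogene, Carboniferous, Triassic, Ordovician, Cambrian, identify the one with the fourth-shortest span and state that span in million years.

Triassic, 50.502 million years

Durations: Rhyacian 250; Quaternary 2.58; Neogene 20.45; Carboniferous 60; Triassic 50.502; Ordovician 41.6; Cambrian 53.4 Myr.
Sorted shortest-first: Quaternary (2.58), Neogene (20.45), Ordovician (41.6), Triassic (50.502), Cambrian (53.4), Carboniferous (60), Rhyacian (250).
The fourth shortest is Triassic at 50.502 Myr.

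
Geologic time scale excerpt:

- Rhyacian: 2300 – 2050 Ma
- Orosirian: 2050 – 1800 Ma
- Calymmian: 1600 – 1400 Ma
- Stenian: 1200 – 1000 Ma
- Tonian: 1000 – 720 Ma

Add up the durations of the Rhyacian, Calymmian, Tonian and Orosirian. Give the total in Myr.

980 million years

Each duration: Rhyacian = 250; Calymmian = 200; Tonian = 280; Orosirian = 250.
Sum: 250 + 200 + 280 + 250 = 980 Myr.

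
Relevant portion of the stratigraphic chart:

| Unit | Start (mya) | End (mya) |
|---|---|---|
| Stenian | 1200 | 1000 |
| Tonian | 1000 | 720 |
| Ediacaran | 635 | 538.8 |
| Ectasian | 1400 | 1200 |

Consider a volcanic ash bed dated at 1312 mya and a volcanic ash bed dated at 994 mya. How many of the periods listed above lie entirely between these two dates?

1

The older date is 1312 Ma and the younger is 994 Ma.
Periods with start < 1312 and end > 994 Ma: Stenian (1200–1000).
That is 1 complete period.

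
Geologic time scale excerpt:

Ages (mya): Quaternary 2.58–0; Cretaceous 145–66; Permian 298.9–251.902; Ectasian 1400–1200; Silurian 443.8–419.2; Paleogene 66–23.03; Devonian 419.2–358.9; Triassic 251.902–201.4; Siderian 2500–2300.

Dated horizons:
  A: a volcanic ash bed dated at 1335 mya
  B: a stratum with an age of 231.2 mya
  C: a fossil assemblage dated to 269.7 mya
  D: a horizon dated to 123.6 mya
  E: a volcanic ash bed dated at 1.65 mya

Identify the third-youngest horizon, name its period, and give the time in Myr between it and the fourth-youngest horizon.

B, in the Triassic; 38.5 million years to C

Sorted youngest-first by Ma: E (1.65), D (123.6), B (231.2), C (269.7), A (1335).
The third youngest is B at 231.2 Ma, which lies in 251.902–201.4 Ma: the Triassic.
The fourth youngest is C at 269.7 Ma; separation = |231.2 − 269.7| = 38.5 Myr.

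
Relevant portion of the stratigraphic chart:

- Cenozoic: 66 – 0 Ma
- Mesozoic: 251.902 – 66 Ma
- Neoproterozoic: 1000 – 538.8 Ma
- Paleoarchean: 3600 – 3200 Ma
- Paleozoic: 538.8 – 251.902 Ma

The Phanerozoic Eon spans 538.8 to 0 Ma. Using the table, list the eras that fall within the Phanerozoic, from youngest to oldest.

Cenozoic, Mesozoic, Paleozoic

Eras with both bounds inside 538.8–0 Ma: Cenozoic (66–0), Mesozoic (251.902–66), Paleozoic (538.8–251.902).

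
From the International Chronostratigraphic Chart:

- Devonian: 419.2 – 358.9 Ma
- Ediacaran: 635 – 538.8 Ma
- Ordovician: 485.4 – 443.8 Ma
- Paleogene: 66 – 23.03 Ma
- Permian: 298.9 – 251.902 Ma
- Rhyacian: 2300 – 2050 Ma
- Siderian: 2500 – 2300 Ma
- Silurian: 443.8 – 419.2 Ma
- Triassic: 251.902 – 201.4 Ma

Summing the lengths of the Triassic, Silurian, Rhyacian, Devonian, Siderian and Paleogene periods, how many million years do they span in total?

Duration is start − end for each: (251.902 − 201.4) + (443.8 − 419.2) + (2300 − 2050) + (419.2 − 358.9) + (2500 − 2300) + (66 − 23.03).
That is 50.502 + 24.6 + 250 + 60.3 + 200 + 42.97, which totals 628.372 million years.

628.372 million years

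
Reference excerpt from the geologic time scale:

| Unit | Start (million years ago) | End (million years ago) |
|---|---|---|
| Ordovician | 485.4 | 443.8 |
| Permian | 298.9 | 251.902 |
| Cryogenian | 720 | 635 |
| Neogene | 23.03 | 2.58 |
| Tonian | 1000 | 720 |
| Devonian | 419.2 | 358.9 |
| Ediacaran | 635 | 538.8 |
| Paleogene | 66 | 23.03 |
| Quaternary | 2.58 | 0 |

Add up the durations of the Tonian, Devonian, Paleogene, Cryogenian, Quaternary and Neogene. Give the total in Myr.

491.3 million years

Each duration: Tonian = 280; Devonian = 60.3; Paleogene = 42.97; Cryogenian = 85; Quaternary = 2.58; Neogene = 20.45.
Sum: 280 + 60.3 + 42.97 + 85 + 2.58 + 20.45 = 491.3 Myr.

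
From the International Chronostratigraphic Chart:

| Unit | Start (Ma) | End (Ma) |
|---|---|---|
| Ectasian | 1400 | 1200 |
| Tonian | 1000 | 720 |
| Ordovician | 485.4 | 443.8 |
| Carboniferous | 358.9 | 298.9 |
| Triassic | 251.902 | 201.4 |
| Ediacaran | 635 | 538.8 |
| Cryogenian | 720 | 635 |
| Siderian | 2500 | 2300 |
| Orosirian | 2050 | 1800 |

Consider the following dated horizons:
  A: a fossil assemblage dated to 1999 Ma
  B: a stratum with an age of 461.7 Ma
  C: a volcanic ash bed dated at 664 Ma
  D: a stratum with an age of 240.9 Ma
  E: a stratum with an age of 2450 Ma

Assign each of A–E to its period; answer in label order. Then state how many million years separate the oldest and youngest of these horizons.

Match each age against the start–end ranges in the excerpt: A = 1999 Ma → Orosirian (2050–1800); B = 461.7 Ma → Ordovician (485.4–443.8); C = 664 Ma → Cryogenian (720–635); D = 240.9 Ma → Triassic (251.902–201.4); E = 2450 Ma → Siderian (2500–2300).
The largest age is 2450 Ma and the smallest is 240.9 Ma; their difference is 2209.1 Myr.

A — Orosirian; B — Ordovician; C — Cryogenian; D — Triassic; E — Siderian; span 2209.1 million years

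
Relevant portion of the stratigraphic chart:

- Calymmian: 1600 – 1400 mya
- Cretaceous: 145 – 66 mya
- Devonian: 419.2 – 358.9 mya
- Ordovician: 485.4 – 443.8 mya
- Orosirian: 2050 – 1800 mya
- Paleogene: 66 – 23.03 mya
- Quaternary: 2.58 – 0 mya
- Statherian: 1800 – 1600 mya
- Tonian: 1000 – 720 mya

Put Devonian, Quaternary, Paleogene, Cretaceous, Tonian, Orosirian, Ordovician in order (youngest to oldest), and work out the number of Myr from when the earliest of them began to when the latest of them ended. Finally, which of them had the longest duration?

Quaternary → Paleogene → Cretaceous → Devonian → Ordovician → Tonian → Orosirian; total span 2050 Myr; longest is Tonian

Start ages (Ma): Orosirian 2050, Tonian 1000, Ordovician 485.4, Devonian 419.2, Cretaceous 145, Paleogene 66, Quaternary 2.58.
Ordered youngest to oldest: Quaternary, Paleogene, Cretaceous, Devonian, Ordovician, Tonian, Orosirian.
Span = 2050 − 0 = 2050 Myr.
Durations: Devonian 60.3, Tonian 280, Cretaceous 79, Ordovician 41.6, Orosirian 250, Paleogene 42.97, Quaternary 2.58 → longest is Tonian (280 Myr).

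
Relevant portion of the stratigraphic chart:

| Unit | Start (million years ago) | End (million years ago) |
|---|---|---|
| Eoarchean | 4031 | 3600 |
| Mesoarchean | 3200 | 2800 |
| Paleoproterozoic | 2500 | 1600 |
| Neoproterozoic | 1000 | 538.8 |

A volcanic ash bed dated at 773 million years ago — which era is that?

773 Ma lies between 1000 and 538.8 Ma, so it falls in the Neoproterozoic.

Neoproterozoic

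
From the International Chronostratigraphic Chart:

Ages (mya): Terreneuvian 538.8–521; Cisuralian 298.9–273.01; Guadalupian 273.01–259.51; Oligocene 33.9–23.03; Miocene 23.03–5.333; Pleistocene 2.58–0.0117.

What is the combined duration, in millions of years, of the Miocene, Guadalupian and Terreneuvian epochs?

48.997 million years

Each duration: Miocene = 17.697; Guadalupian = 13.5; Terreneuvian = 17.8.
Sum: 17.697 + 13.5 + 17.8 = 48.997 Myr.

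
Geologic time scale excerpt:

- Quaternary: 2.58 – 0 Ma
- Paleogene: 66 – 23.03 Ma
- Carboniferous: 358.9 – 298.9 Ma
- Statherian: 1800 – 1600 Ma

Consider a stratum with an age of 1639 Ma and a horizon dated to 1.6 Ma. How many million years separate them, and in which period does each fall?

Elapsed time: 1639 − 1.6 = 1637.4 Myr.
1639 Ma lies within 1800–1600 Ma: Statherian.
1.6 Ma lies within 2.58–0 Ma: Quaternary.

1637.4 million years apart; the first in the Statherian, the second in the Quaternary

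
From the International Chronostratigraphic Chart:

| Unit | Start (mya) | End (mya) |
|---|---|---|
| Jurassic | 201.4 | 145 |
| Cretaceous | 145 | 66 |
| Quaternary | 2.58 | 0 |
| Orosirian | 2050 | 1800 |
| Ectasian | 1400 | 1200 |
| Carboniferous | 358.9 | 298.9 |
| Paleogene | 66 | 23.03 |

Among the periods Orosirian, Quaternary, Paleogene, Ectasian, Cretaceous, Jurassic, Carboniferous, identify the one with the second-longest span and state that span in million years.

Start − end for each: Orosirian 2050 − 1800 = 250; Quaternary 2.58 − 0 = 2.58; Paleogene 66 − 23.03 = 42.97; Ectasian 1400 − 1200 = 200; Cretaceous 145 − 66 = 79; Jurassic 201.4 − 145 = 56.4; Carboniferous 358.9 − 298.9 = 60.
Ranking these from longest: Orosirian > Ectasian > Cretaceous > Carboniferous > Jurassic > Paleogene > Quaternary.
Position 2 in that ranking is Ectasian, which lasted 200 Myr.

Ectasian, 200 million years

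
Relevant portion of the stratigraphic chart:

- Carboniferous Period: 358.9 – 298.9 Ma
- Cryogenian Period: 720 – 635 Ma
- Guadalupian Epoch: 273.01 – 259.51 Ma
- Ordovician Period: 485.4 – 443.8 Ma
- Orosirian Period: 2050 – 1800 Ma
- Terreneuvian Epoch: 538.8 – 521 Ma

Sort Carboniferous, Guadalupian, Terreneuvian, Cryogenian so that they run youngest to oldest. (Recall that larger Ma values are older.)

The oldest of these is Cryogenian (starts 720 Ma) and the youngest is Guadalupian (ends 259.51 Ma).
In between, by decreasing start age: Terreneuvian (538.8), Carboniferous (358.9).
Listing youngest first means reversing that sequence.

Guadalupian → Carboniferous → Terreneuvian → Cryogenian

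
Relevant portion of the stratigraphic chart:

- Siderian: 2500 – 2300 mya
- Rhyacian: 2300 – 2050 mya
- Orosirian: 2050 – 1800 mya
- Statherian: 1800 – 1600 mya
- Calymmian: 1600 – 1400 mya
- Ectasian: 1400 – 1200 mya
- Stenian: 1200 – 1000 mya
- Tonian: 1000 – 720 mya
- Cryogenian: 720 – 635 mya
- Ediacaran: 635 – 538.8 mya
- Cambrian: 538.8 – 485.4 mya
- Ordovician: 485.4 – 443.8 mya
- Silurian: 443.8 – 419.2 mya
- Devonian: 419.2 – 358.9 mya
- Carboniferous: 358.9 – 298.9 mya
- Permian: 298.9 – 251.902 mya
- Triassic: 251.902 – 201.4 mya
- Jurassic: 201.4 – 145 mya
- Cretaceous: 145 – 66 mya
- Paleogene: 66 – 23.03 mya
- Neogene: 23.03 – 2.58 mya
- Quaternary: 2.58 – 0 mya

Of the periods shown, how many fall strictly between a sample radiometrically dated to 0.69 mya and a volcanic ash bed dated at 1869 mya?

18

1869 Ma sits inside the Orosirian (2050–1800) and 0.69 Ma inside the Quaternary (2.58–0); neither of those is wholly between the two dates.
The listed periods lying completely between them are Statherian, Calymmian, Ectasian, Stenian, Tonian, Cryogenian, Ediacaran, Cambrian, Ordovician, Silurian, Devonian, Carboniferous, Permian, Triassic, Jurassic, Cretaceous, Paleogene, Neogene — 18 in all.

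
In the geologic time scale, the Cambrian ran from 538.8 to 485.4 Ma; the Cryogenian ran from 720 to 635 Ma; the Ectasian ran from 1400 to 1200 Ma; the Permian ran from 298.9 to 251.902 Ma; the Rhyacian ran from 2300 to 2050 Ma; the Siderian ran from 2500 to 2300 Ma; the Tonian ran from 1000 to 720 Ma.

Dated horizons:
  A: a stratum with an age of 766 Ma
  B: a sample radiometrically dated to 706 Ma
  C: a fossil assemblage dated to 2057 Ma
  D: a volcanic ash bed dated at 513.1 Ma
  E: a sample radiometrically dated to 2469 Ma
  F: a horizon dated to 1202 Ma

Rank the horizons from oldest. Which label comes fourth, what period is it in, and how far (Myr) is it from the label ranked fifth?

Larger Ma means older, so oldest first: E 2469 > C 2057 > F 1202 > A 766 > B 706 > D 513.1.
Counting 4 along gives A (766 Ma); the excerpt puts that inside the Tonian, 1000–720 Ma.
Next in line is B (706 Ma), and 766 − 706 = 60 Myr.

A, in the Tonian; 60 million years to B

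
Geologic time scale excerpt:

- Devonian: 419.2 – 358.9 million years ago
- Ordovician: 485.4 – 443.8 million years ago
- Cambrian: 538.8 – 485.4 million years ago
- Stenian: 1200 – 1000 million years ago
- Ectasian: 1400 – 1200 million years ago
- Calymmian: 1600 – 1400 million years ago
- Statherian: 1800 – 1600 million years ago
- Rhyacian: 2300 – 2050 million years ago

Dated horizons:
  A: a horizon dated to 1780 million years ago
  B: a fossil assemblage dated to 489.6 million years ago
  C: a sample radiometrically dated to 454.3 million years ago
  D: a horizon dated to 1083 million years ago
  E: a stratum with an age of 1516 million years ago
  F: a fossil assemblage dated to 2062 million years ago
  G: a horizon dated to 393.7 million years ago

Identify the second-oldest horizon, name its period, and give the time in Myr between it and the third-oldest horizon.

Sorted oldest-first by Ma: F (2062), A (1780), E (1516), D (1083), B (489.6), C (454.3), G (393.7).
The second oldest is A at 1780 Ma, which lies in 1800–1600 Ma: the Statherian.
The third oldest is E at 1516 Ma; separation = |1780 − 1516| = 264 Myr.

A, in the Statherian; 264 million years to E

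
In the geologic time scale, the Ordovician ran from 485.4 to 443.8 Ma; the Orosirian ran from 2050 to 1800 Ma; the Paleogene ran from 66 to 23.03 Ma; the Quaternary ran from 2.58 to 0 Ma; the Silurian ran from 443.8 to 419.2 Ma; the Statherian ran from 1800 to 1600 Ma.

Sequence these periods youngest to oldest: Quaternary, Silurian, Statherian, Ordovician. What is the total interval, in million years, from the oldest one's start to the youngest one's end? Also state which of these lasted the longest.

From the excerpt: Quaternary 2.58–0; Silurian 443.8–419.2; Statherian 1800–1600; Ordovician 485.4–443.8 (Ma).
Larger Ma is earlier, so the oldest is Statherian and the youngest is Quaternary; youngest to oldest: Quaternary, Silurian, Ordovician, Statherian.
Oldest start 1800 minus youngest end 0 gives 1800 Myr overall.
Individual lengths (start − end): Ordovician 41.6; Statherian 200; Silurian 24.6; Quaternary 2.58. The largest is Statherian at 200 Myr.

Quaternary → Silurian → Ordovician → Statherian; total span 1800 Myr; longest is Statherian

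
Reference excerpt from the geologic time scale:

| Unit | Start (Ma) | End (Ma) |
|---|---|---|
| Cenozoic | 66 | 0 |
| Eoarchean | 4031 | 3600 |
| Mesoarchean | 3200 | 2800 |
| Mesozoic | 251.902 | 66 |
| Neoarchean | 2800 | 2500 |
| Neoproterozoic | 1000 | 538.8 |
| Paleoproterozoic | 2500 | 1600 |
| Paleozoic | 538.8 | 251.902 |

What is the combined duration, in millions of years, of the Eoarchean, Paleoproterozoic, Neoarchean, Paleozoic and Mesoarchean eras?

2317.898 million years

Duration is start − end for each: (4031 − 3600) + (2500 − 1600) + (2800 − 2500) + (538.8 − 251.902) + (3200 − 2800).
That is 431 + 900 + 300 + 286.898 + 400, which totals 2317.898 million years.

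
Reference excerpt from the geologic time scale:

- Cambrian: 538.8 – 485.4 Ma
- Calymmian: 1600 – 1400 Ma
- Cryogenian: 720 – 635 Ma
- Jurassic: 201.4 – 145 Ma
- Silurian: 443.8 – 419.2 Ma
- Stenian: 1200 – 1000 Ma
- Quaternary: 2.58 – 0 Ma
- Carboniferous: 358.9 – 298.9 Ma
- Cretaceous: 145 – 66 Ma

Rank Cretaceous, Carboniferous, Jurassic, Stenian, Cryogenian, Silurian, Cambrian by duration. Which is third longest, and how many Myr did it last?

Cretaceous, 79 million years

Durations: Cretaceous 79; Carboniferous 60; Jurassic 56.4; Stenian 200; Cryogenian 85; Silurian 24.6; Cambrian 53.4 Myr.
Sorted longest-first: Stenian (200), Cryogenian (85), Cretaceous (79), Carboniferous (60), Jurassic (56.4), Cambrian (53.4), Silurian (24.6).
The third longest is Cretaceous at 79 Myr.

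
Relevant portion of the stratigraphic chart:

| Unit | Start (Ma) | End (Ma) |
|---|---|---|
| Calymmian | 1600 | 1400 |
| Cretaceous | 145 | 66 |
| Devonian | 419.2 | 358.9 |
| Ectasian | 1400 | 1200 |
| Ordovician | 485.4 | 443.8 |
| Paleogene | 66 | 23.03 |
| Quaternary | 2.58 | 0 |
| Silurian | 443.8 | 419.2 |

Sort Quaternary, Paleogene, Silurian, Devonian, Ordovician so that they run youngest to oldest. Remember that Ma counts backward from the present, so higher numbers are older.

Read off each span (Ma): Quaternary 2.58–0; Paleogene 66–23.03; Silurian 443.8–419.2; Devonian 419.2–358.9; Ordovician 485.4–443.8.
Larger Ma is older, so oldest→youngest is Ordovician, Silurian, Devonian, Paleogene, Quaternary; reverse it for youngest→oldest.

Quaternary, then Paleogene, then Devonian, then Silurian, then Ordovician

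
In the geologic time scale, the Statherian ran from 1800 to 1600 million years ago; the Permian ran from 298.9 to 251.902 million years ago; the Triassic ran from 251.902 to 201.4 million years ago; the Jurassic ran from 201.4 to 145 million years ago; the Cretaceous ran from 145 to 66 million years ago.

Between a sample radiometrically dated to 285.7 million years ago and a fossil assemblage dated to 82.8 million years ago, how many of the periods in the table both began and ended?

2

285.7 Ma sits inside the Permian (298.9–251.902) and 82.8 Ma inside the Cretaceous (145–66); neither of those is wholly between the two dates.
The listed periods lying completely between them are Triassic, Jurassic — 2 in all.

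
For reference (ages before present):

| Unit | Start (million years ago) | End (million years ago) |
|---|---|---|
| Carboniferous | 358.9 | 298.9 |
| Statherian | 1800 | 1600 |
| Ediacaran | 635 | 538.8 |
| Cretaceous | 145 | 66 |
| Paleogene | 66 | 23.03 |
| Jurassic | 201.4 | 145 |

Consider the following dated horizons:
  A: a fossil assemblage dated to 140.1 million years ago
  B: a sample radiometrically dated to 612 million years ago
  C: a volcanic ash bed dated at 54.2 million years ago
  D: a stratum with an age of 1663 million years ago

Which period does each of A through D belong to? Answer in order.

A — Cretaceous; B — Ediacaran; C — Paleogene; D — Statherian

A: 140.1 Ma lies in 145–66 Ma, so Cretaceous.
B: 612 Ma lies in 635–538.8 Ma, so Ediacaran.
C: 54.2 Ma lies in 66–23.03 Ma, so Paleogene.
D: 1663 Ma lies in 1800–1600 Ma, so Statherian.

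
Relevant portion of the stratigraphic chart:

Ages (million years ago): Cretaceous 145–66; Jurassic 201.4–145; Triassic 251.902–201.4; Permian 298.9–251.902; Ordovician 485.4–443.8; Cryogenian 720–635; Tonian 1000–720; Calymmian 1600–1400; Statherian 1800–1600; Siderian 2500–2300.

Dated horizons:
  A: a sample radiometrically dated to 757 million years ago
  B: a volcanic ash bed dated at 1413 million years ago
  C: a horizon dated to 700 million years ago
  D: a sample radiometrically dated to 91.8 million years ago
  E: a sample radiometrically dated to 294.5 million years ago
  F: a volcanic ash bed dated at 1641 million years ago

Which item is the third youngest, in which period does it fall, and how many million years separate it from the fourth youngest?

Smaller Ma means younger, so youngest first: D 91.8 < E 294.5 < C 700 < A 757 < B 1413 < F 1641.
Counting 3 along gives C (700 Ma); the excerpt puts that inside the Cryogenian, 720–635 Ma.
Next in line is A (757 Ma), and 757 − 700 = 57 Myr.

C, in the Cryogenian; 57 million years to A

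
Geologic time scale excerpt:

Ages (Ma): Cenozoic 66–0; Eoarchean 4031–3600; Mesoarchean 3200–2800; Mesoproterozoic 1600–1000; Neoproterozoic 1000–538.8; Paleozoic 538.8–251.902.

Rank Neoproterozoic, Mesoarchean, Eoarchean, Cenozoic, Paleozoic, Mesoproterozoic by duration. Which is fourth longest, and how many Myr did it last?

Start − end for each: Neoproterozoic 1000 − 538.8 = 461.2; Mesoarchean 3200 − 2800 = 400; Eoarchean 4031 − 3600 = 431; Cenozoic 66 − 0 = 66; Paleozoic 538.8 − 251.902 = 286.898; Mesoproterozoic 1600 − 1000 = 600.
Ranking these from longest: Mesoproterozoic > Neoproterozoic > Eoarchean > Mesoarchean > Paleozoic > Cenozoic.
Position 4 in that ranking is Mesoarchean, which lasted 400 Myr.

Mesoarchean, 400 million years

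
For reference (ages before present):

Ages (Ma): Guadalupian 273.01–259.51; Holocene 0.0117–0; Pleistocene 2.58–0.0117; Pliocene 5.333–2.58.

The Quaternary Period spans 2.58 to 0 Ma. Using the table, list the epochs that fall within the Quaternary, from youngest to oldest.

Holocene, Pleistocene

Epochs with both bounds inside 2.58–0 Ma: Holocene (0.0117–0), Pleistocene (2.58–0.0117).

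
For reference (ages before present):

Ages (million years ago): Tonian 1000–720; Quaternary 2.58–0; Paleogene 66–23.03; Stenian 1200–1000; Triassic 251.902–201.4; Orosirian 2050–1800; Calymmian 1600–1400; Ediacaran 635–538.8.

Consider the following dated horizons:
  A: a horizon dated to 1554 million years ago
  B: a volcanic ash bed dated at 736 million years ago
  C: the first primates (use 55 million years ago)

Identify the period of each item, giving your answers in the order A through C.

Match each age against the start–end ranges in the excerpt: A = 1554 Ma → Calymmian (1600–1400); B = 736 Ma → Tonian (1000–720); C = 55 Ma → Paleogene (66–23.03).

A — Calymmian; B — Tonian; C — Paleogene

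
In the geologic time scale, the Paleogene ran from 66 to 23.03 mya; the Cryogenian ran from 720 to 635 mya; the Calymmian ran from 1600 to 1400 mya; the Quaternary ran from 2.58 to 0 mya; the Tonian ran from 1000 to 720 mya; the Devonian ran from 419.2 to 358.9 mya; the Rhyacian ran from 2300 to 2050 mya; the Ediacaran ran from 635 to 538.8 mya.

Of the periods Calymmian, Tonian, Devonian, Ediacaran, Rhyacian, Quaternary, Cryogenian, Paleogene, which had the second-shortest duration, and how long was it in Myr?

Paleogene, 42.97 million years

Start − end for each: Calymmian 1600 − 1400 = 200; Tonian 1000 − 720 = 280; Devonian 419.2 − 358.9 = 60.3; Ediacaran 635 − 538.8 = 96.2; Rhyacian 2300 − 2050 = 250; Quaternary 2.58 − 0 = 2.58; Cryogenian 720 − 635 = 85; Paleogene 66 − 23.03 = 42.97.
Ranking these from shortest: Quaternary < Paleogene < Devonian < Cryogenian < Ediacaran < Calymmian < Rhyacian < Tonian.
Position 2 in that ranking is Paleogene, which lasted 42.97 Myr.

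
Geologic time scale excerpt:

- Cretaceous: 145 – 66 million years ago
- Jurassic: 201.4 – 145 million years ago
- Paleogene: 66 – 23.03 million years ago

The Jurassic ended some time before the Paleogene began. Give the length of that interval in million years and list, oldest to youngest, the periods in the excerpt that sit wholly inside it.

79 million years; Cretaceous

End of Jurassic = 145 Ma; start of Paleogene = 66 Ma.
Gap = 145 − 66 = 79 Myr.
Periods wholly inside 145–66 Ma: Cretaceous (145–66).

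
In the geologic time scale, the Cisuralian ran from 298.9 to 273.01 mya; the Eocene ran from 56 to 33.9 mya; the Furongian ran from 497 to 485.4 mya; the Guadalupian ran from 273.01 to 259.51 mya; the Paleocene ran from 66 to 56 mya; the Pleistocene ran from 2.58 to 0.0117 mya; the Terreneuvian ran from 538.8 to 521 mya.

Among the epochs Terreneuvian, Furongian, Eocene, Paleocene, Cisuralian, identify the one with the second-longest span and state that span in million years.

Start − end for each: Terreneuvian 538.8 − 521 = 17.8; Furongian 497 − 485.4 = 11.6; Eocene 56 − 33.9 = 22.1; Paleocene 66 − 56 = 10; Cisuralian 298.9 − 273.01 = 25.89.
Ranking these from longest: Cisuralian > Eocene > Terreneuvian > Furongian > Paleocene.
Position 2 in that ranking is Eocene, which lasted 22.1 Myr.

Eocene, 22.1 million years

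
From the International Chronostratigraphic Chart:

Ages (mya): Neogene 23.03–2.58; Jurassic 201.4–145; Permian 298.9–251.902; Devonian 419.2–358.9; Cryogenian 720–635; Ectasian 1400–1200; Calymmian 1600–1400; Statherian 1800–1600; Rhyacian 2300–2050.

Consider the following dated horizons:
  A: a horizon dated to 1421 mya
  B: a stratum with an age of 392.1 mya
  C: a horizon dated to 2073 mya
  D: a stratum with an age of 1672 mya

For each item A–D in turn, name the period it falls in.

A — Calymmian; B — Devonian; C — Rhyacian; D — Statherian

A: 1421 Ma lies in 1600–1400 Ma, so Calymmian.
B: 392.1 Ma lies in 419.2–358.9 Ma, so Devonian.
C: 2073 Ma lies in 2300–2050 Ma, so Rhyacian.
D: 1672 Ma lies in 1800–1600 Ma, so Statherian.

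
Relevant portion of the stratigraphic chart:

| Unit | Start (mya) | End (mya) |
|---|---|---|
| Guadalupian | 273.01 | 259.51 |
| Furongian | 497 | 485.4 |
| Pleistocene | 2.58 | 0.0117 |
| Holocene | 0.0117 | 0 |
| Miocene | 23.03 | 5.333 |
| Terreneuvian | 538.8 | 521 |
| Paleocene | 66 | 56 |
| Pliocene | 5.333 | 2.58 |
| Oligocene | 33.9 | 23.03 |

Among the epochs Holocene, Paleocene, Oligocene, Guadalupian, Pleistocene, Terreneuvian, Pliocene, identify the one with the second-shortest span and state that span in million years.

Pleistocene, 2.5683 million years

Start − end for each: Holocene 0.0117 − 0 = 0.0117; Paleocene 66 − 56 = 10; Oligocene 33.9 − 23.03 = 10.87; Guadalupian 273.01 − 259.51 = 13.5; Pleistocene 2.58 − 0.0117 = 2.5683; Terreneuvian 538.8 − 521 = 17.8; Pliocene 5.333 − 2.58 = 2.753.
Ranking these from shortest: Holocene < Pleistocene < Pliocene < Paleocene < Oligocene < Guadalupian < Terreneuvian.
Position 2 in that ranking is Pleistocene, which lasted 2.5683 Myr.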